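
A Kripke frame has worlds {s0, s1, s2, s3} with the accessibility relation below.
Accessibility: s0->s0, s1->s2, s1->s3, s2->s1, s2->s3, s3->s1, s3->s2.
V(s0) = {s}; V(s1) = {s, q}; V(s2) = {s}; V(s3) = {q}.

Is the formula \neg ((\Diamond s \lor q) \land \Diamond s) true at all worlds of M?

Recall that \Diamond ψ holds at a world iff ψ holds at some accessible world.
Let φ = \neg ((\Diamond s \lor q) \land \Diamond s). Evaluate φ at each world:
  s0 (successors {s0}): φ is false.
  s1 (successors {s2, s3}): φ is false.
  s2 (successors {s1, s3}): φ is false.
  s3 (successors {s1, s2}): φ is false.
Detail at s0 (counterexample):
  At s0: (\Diamond s \lor q) \land \Diamond s is true, so \neg ((\Diamond s \lor q) \land \Diamond s) is false.
    At s0: \Diamond s \lor q is true, \Diamond s is true, so (\Diamond s \lor q) \land \Diamond s is true.
      At s0: \Diamond s is true, q is false, so \Diamond s \lor q is true.
      At s0: \Diamond s requires s at some successor in {s0}.
        s holds at s0, so \Diamond s is true at s0.

No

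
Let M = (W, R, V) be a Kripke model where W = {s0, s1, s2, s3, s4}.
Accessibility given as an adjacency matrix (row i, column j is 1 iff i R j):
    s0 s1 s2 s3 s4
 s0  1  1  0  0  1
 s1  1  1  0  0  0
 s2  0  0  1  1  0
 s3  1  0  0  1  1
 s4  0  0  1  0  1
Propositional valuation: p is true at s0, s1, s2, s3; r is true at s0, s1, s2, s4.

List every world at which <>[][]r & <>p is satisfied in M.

s0, s1, s3

Let φ = <>[][]r & <>p. Evaluate φ at each world:
  s0 (successors {s0, s1, s4}): φ is true.
  s1 (successors {s0, s1}): φ is true.
  s2 (successors {s2, s3}): φ is false.
  s3 (successors {s0, s3, s4}): φ is true.
  s4 (successors {s2, s4}): φ is false.
For instance, at s4:
  At s4: <>[][]r is false, <>p is true, so <>[][]r & <>p is false.
    At s4: <>[][]r requires [][]r at some successor in {s2, s4}.
      At s2: [][]r is false.
      At s4: [][]r is false.
    So <>[][]r is false at s4.
    At s4: <>p requires p at some successor in {s2, s4}.
      p holds at s2, so <>p is true at s4.
Satisfying worlds: {s0, s1, s3}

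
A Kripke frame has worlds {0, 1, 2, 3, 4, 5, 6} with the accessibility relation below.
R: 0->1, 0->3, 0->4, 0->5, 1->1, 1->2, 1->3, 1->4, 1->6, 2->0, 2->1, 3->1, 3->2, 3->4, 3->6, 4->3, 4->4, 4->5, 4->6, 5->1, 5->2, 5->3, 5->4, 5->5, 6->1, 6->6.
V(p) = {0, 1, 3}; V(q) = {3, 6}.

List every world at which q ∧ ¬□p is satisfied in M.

3, 6

Recall that □ψ holds at a world iff ψ holds at every accessible world, and ◇ψ holds iff ψ holds at some accessible world.
Let φ = q ∧ ¬□p. Evaluate φ at each world:
  0 (successors {1, 3, 4, 5}): φ is false.
  1 (successors {1, 2, 3, 4, 6}): φ is false.
  2 (successors {0, 1}): φ is false.
  3 (successors {1, 2, 4, 6}): φ is true.
  4 (successors {3, 4, 5, 6}): φ is false.
  5 (successors {1, 2, 3, 4, 5}): φ is false.
  6 (successors {1, 6}): φ is true.
For instance, at 3:
  At 3: q is true, ¬□p is true, so q ∧ ¬□p is true.
    At 3: □p is false, so ¬□p is true.
      At 3: □p requires p at every successor {1, 2, 4, 6}.
        p fails at 2, so □p is false at 3.
Satisfying worlds: {3, 6}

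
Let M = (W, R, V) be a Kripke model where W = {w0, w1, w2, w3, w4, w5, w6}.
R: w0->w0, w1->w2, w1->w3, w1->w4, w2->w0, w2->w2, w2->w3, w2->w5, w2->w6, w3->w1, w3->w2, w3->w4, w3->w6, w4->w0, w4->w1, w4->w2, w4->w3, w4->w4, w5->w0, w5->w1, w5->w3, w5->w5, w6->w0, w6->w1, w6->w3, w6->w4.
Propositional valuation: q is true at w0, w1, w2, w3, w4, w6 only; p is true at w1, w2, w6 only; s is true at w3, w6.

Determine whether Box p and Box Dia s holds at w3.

At w3: Box p is false, Box Dia s is true, so Box p and Box Dia s is false.
  At w3: Box p requires p at every successor {w1, w2, w4, w6}.
    p fails at w4, so Box p is false at w3.
  At w3: Box Dia s requires Dia s at every successor {w1, w2, w4, w6}.
    At w1: Dia s is true.
    At w2: Dia s is true.
    At w4: Dia s is true.
    At w6: Dia s is true.
  So Box Dia s is true at w3.

No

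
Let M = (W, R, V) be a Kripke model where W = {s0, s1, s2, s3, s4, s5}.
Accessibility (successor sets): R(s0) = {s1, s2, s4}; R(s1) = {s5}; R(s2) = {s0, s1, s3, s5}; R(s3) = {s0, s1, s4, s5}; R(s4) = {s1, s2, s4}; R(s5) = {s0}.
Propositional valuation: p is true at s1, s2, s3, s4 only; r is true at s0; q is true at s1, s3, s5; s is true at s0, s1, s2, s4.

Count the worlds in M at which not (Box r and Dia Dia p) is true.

5

Let φ = not (Box r and Dia Dia p). Evaluate φ at each world:
  s0 (successors {s1, s2, s4}): φ is true.
  s1 (successors {s5}): φ is true.
  s2 (successors {s0, s1, s3, s5}): φ is true.
  s3 (successors {s0, s1, s4, s5}): φ is true.
  s4 (successors {s1, s2, s4}): φ is true.
  s5 (successors {s0}): φ is false.
For instance, at s3:
  At s3: Box r and Dia Dia p is false, so not (Box r and Dia Dia p) is true.
    At s3: Box r is false, Dia Dia p is true, so Box r and Dia Dia p is false.
      At s3: Box r requires r at every successor {s0, s1, s4, s5}.
        r fails at s1, so Box r is false at s3.
      At s3: Dia Dia p requires Dia p at some successor in {s0, s1, s4, s5}.
        Dia p holds at s0, so Dia Dia p is true at s3.
Satisfying worlds: {s0, s1, s2, s3, s4}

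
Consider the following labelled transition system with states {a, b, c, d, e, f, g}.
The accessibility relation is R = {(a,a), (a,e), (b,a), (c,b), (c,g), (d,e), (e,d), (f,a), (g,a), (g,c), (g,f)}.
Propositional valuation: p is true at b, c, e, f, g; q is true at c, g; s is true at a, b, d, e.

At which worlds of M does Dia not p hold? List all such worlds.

a, b, e, f, g

Let φ = Dia not p. Evaluate φ at each world:
  a (successors {a, e}): φ is true.
  b (successors {a}): φ is true.
  c (successors {b, g}): φ is false.
  d (successors {e}): φ is false.
  e (successors {d}): φ is true.
  f (successors {a}): φ is true.
  g (successors {a, c, f}): φ is true.
For instance, at e:
  At e: Dia not p requires not p at some successor in {d}.
    not p holds at d, so Dia not p is true at e.
Satisfying worlds: {a, b, e, f, g}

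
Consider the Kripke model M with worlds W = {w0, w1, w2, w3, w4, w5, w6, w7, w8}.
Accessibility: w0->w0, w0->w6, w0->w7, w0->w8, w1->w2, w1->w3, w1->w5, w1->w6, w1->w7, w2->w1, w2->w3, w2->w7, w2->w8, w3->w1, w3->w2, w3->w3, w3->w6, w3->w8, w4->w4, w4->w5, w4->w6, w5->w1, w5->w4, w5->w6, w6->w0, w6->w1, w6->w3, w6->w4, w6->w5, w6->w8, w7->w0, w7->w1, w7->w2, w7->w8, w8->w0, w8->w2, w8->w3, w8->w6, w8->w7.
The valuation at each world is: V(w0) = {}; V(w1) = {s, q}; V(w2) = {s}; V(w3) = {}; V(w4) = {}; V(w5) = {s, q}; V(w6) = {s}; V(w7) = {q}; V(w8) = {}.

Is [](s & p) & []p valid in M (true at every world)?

No

Let φ = [](s & p) & []p. Evaluate φ at each world:
  w0 (successors {w0, w6, w7, w8}): φ is false.
  w1 (successors {w2, w3, w5, w6, w7}): φ is false.
  w2 (successors {w1, w3, w7, w8}): φ is false.
  w3 (successors {w1, w2, w3, w6, w8}): φ is false.
  w4 (successors {w4, w5, w6}): φ is false.
  w5 (successors {w1, w4, w6}): φ is false.
  w6 (successors {w0, w1, w3, w4, w5, w8}): φ is false.
  w7 (successors {w0, w1, w2, w8}): φ is false.
  w8 (successors {w0, w2, w3, w6, w7}): φ is false.
Detail at w0 (counterexample):
  At w0: [](s & p) is false, []p is false, so [](s & p) & []p is false.
    At w0: [](s & p) requires s & p at every successor {w0, w6, w7, w8}.
      s & p fails at w0, so [](s & p) is false at w0.
    At w0: []p requires p at every successor {w0, w6, w7, w8}.
      p fails at w0, so []p is false at w0.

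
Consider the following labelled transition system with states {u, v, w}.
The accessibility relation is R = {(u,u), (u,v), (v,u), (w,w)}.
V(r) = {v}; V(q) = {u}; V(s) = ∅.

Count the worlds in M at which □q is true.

Let φ = □q. Evaluate φ at each world:
  u (successors {u, v}): φ is false.
  v (successors {u}): φ is true.
  w (successors {w}): φ is false.
For instance, at u:
  At u: □q requires q at every successor {u, v}.
    q fails at v, so □q is false at u.
Satisfying worlds: {v}

1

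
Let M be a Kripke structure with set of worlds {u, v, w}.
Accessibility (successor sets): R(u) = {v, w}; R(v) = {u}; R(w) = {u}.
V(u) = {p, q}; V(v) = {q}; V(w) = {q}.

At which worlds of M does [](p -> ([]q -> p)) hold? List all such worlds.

Let φ = [](p -> ([]q -> p)). Evaluate φ at each world:
  u (successors {v, w}): φ is true.
  v (successors {u}): φ is true.
  w (successors {u}): φ is true.
For instance, at v:
  At v: [](p -> ([]q -> p)) requires p -> ([]q -> p) at every successor {u}.
      At u: p is true, []q -> p is true, so p -> ([]q -> p) is true.
  So [](p -> ([]q -> p)) is true at v.
Satisfying worlds: {u, v, w}

u, v, w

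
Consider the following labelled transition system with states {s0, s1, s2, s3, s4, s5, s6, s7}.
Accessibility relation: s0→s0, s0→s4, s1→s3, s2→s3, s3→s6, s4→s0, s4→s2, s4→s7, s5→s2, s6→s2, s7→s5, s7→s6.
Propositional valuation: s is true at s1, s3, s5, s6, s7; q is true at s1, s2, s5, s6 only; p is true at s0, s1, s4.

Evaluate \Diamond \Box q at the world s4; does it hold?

Yes

At s4: \Diamond \Box q requires \Box q at some successor in {s0, s2, s7}.
  \Box q holds at s7, so \Diamond \Box q is true at s4.
    At s7: \Box q requires q at every successor {s5, s6}.
      At s5: q is true.
      At s6: q is true.
    So \Box q is true at s7.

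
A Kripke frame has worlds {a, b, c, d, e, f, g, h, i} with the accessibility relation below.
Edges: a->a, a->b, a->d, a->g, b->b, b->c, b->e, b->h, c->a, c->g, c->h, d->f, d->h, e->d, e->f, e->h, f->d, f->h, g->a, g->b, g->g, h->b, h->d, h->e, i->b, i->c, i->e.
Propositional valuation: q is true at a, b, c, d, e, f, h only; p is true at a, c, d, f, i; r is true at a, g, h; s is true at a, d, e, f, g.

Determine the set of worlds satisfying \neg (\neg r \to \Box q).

Recall that \Box ψ holds at a world iff ψ holds at every accessible world, and \Diamond ψ holds iff ψ holds at some accessible world.
Let φ = \neg (\neg r \to \Box q). Evaluate φ at each world:
  a (successors {a, b, d, g}): φ is false.
  b (successors {b, c, e, h}): φ is false.
  c (successors {a, g, h}): φ is true.
  d (successors {f, h}): φ is false.
  e (successors {d, f, h}): φ is false.
  f (successors {d, h}): φ is false.
  g (successors {a, b, g}): φ is false.
  h (successors {b, d, e}): φ is false.
  i (successors {b, c, e}): φ is false.
For instance, at d:
  At d: \neg r \to \Box q is true, so \neg (\neg r \to \Box q) is false.
    At d: \neg r is true, \Box q is true, so \neg r \to \Box q is true.
      At d: \Box q requires q at every successor {f, h}.
        At f: q is true.
        At h: q is true.
      So \Box q is true at d.
Satisfying worlds: {c}

c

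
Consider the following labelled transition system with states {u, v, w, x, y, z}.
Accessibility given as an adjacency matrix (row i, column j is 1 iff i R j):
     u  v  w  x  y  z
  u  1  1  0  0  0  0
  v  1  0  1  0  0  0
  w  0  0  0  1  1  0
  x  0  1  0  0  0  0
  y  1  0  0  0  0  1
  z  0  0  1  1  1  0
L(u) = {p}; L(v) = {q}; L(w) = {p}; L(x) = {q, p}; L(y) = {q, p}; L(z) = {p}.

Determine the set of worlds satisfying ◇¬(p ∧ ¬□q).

Let φ = ◇¬(p ∧ ¬□q). Evaluate φ at each world:
  u (successors {u, v}): φ is true.
  v (successors {u, w}): φ is true.
  w (successors {x, y}): φ is true.
  x (successors {v}): φ is true.
  y (successors {u, z}): φ is false.
  z (successors {w, x, y}): φ is true.
For instance, at u:
  At u: ◇¬(p ∧ ¬□q) requires ¬(p ∧ ¬□q) at some successor in {u, v}.
    ¬(p ∧ ¬□q) holds at v, so ◇¬(p ∧ ¬□q) is true at u.
      At v: p ∧ ¬□q is false, so ¬(p ∧ ¬□q) is true.
Satisfying worlds: {u, v, w, x, z}

u, v, w, x, z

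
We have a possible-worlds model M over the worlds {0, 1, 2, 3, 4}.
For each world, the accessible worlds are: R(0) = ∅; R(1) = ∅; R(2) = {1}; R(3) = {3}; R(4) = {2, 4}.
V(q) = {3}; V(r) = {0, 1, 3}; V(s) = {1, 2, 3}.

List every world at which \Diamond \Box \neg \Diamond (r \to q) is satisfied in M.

2, 4

Let φ = \Diamond \Box \neg \Diamond (r \to q). Evaluate φ at each world:
  0 (successors ∅): φ is false.
  1 (successors ∅): φ is false.
  2 (successors {1}): φ is true.
  3 (successors {3}): φ is false.
  4 (successors {2, 4}): φ is true.
For instance, at 4:
  At 4: \Diamond \Box \neg \Diamond (r \to q) requires \Box \neg \Diamond (r \to q) at some successor in {2, 4}.
    \Box \neg \Diamond (r \to q) holds at 2, so \Diamond \Box \neg \Diamond (r \to q) is true at 4.
      At 2: \Box \neg \Diamond (r \to q) requires \neg \Diamond (r \to q) at every successor {1}.
        At 1: \neg \Diamond (r \to q) is true.
      So \Box \neg \Diamond (r \to q) is true at 2.
Satisfying worlds: {2, 4}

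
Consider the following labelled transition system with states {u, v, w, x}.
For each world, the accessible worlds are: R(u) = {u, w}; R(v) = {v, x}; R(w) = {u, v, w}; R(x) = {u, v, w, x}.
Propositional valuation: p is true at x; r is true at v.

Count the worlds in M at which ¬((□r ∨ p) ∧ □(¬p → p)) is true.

Let φ = ¬((□r ∨ p) ∧ □(¬p → p)). Evaluate φ at each world:
  u (successors {u, w}): φ is true.
  v (successors {v, x}): φ is true.
  w (successors {u, v, w}): φ is true.
  x (successors {u, v, w, x}): φ is true.
For instance, at x:
  At x: (□r ∨ p) ∧ □(¬p → p) is false, so ¬((□r ∨ p) ∧ □(¬p → p)) is true.
    At x: □r ∨ p is true, □(¬p → p) is false, so (□r ∨ p) ∧ □(¬p → p) is false.
      At x: □r is false, p is true, so □r ∨ p is true.
      At x: □(¬p → p) requires ¬p → p at every successor {u, v, w, x}.
        ¬p → p fails at u, so □(¬p → p) is false at x.
Satisfying worlds: {u, v, w, x}

4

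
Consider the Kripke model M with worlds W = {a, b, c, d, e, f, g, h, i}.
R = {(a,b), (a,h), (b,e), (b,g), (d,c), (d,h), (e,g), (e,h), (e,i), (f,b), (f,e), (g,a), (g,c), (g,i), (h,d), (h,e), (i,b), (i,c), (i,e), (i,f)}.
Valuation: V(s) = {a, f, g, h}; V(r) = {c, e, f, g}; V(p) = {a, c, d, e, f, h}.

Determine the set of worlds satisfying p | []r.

Recall that []ψ holds at a world iff ψ holds at every accessible world, and <>ψ holds iff ψ holds at some accessible world.
Let φ = p | []r. Evaluate φ at each world:
  a (successors {b, h}): φ is true.
  b (successors {e, g}): φ is true.
  c (successors ∅): φ is true.
  d (successors {c, h}): φ is true.
  e (successors {g, h, i}): φ is true.
  f (successors {b, e}): φ is true.
  g (successors {a, c, i}): φ is false.
  h (successors {d, e}): φ is true.
  i (successors {b, c, e, f}): φ is false.
For instance, at g:
  At g: p is false, []r is false, so p | []r is false.
    At g: []r requires r at every successor {a, c, i}.
      r fails at a, so []r is false at g.
Satisfying worlds: {a, b, c, d, e, f, h}

a, b, c, d, e, f, h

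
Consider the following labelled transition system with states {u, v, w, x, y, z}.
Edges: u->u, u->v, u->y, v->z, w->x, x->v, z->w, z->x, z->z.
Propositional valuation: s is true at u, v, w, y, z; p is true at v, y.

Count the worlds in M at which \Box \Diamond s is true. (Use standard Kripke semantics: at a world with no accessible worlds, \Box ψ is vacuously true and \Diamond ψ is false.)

Recall that \Box ψ holds at a world iff ψ holds at every accessible world, and \Diamond ψ holds iff ψ holds at some accessible world.
Let φ = \Box \Diamond s. Evaluate φ at each world:
  u (successors {u, v, y}): φ is false.
  v (successors {z}): φ is true.
  w (successors {x}): φ is true.
  x (successors {v}): φ is true.
  y (successors ∅): φ is true.
  z (successors {w, x, z}): φ is false.
For instance, at w:
  At w: \Box \Diamond s requires \Diamond s at every successor {x}.
      At x: \Diamond s requires s at some successor in {v}.
        s holds at v, so \Diamond s is true at x.
  So \Box \Diamond s is true at w.
Satisfying worlds: {v, w, x, y}

4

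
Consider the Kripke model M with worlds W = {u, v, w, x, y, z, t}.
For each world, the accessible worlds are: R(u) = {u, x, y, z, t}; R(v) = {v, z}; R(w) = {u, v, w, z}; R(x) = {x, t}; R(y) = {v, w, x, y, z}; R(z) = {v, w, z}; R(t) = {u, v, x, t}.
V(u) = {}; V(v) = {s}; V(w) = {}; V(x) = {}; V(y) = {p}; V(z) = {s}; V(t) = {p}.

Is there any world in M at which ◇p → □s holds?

Let φ = ◇p → □s. Evaluate φ at each world:
  u (successors {u, x, y, z, t}): φ is false.
  v (successors {v, z}): φ is true.
  w (successors {u, v, w, z}): φ is true.
  x (successors {x, t}): φ is false.
  y (successors {v, w, x, y, z}): φ is false.
  z (successors {v, w, z}): φ is true.
  t (successors {u, v, x, t}): φ is false.
Detail at v (witness):
  At v: ◇p is false, □s is true, so ◇p → □s is true.
    At v: ◇p requires p at some successor in {v, z}.
      At v: p is false.
      At z: p is false.
    So ◇p is false at v.
    At v: □s requires s at every successor {v, z}.
      At v: s is true.
      At z: s is true.
    So □s is true at v.

Yes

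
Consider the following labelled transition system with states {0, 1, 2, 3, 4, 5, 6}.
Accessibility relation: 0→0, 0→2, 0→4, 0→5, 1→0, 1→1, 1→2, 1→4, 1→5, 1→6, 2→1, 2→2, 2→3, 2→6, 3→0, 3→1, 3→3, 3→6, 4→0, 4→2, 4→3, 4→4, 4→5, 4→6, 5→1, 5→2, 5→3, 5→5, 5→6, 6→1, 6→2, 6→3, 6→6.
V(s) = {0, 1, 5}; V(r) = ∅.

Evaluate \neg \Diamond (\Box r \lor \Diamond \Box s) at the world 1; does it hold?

At 1: \Diamond (\Box r \lor \Diamond \Box s) is false, so \neg \Diamond (\Box r \lor \Diamond \Box s) is true.
  At 1: \Diamond (\Box r \lor \Diamond \Box s) requires \Box r \lor \Diamond \Box s at some successor in {0, 1, 2, 4, 5, 6}.
    At 0: \Box r \lor \Diamond \Box s is false.
    At 1: \Box r \lor \Diamond \Box s is false.
    At 2: \Box r \lor \Diamond \Box s is false.
    At 4: \Box r \lor \Diamond \Box s is false.
    At 5: \Box r \lor \Diamond \Box s is false.
    At 6: \Box r \lor \Diamond \Box s is false.
  So \Diamond (\Box r \lor \Diamond \Box s) is false at 1.

Yes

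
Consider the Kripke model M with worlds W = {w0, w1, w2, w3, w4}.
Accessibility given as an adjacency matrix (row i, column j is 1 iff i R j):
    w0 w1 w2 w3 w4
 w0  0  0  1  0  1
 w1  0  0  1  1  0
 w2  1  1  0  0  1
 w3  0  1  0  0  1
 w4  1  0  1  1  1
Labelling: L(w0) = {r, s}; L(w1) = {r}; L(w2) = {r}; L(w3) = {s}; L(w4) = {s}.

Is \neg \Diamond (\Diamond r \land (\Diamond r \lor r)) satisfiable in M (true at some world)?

No

Let φ = \neg \Diamond (\Diamond r \land (\Diamond r \lor r)). Evaluate φ at each world:
  w0 (successors {w2, w4}): φ is false.
  w1 (successors {w2, w3}): φ is false.
  w2 (successors {w0, w1, w4}): φ is false.
  w3 (successors {w1, w4}): φ is false.
  w4 (successors {w0, w2, w3, w4}): φ is false.
For instance, at w4:
  At w4: \Diamond (\Diamond r \land (\Diamond r \lor r)) is true, so \neg \Diamond (\Diamond r \land (\Diamond r \lor r)) is false.
    At w4: \Diamond (\Diamond r \land (\Diamond r \lor r)) requires \Diamond r \land (\Diamond r \lor r) at some successor in {w0, w2, w3, w4}.
      \Diamond r \land (\Diamond r \lor r) holds at w0, so \Diamond (\Diamond r \land (\Diamond r \lor r)) is true at w4.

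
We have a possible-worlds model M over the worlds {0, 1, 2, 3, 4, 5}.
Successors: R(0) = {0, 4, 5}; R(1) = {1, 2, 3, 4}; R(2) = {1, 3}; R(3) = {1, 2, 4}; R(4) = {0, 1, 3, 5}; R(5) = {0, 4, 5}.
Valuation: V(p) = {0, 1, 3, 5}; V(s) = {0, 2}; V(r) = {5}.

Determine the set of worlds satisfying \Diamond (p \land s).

0, 4, 5

Let φ = \Diamond (p \land s). Evaluate φ at each world:
  0 (successors {0, 4, 5}): φ is true.
  1 (successors {1, 2, 3, 4}): φ is false.
  2 (successors {1, 3}): φ is false.
  3 (successors {1, 2, 4}): φ is false.
  4 (successors {0, 1, 3, 5}): φ is true.
  5 (successors {0, 4, 5}): φ is true.
For instance, at 1:
  At 1: \Diamond (p \land s) requires p \land s at some successor in {1, 2, 3, 4}.
    At 1: p \land s is false.
    At 2: p \land s is false.
    At 3: p \land s is false.
    At 4: p \land s is false.
  So \Diamond (p \land s) is false at 1.
Satisfying worlds: {0, 4, 5}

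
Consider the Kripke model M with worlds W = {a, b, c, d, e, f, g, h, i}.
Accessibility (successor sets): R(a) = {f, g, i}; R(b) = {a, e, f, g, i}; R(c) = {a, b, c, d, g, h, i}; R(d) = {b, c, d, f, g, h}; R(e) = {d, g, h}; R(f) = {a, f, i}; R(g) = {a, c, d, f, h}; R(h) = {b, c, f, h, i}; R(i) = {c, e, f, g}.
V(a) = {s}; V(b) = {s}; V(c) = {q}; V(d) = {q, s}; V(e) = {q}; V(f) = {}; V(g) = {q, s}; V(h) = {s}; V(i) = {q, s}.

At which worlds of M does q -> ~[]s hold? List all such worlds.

a, b, c, d, f, g, h, i

Let φ = q -> ~[]s. Evaluate φ at each world:
  a (successors {f, g, i}): φ is true.
  b (successors {a, e, f, g, i}): φ is true.
  c (successors {a, b, c, d, g, h, i}): φ is true.
  d (successors {b, c, d, f, g, h}): φ is true.
  e (successors {d, g, h}): φ is false.
  f (successors {a, f, i}): φ is true.
  g (successors {a, c, d, f, h}): φ is true.
  h (successors {b, c, f, h, i}): φ is true.
  i (successors {c, e, f, g}): φ is true.
For instance, at g:
  At g: q is true, ~[]s is true, so q -> ~[]s is true.
    At g: []s is false, so ~[]s is true.
      At g: []s requires s at every successor {a, c, d, f, h}.
        s fails at c, so []s is false at g.
Satisfying worlds: {a, b, c, d, f, g, h, i}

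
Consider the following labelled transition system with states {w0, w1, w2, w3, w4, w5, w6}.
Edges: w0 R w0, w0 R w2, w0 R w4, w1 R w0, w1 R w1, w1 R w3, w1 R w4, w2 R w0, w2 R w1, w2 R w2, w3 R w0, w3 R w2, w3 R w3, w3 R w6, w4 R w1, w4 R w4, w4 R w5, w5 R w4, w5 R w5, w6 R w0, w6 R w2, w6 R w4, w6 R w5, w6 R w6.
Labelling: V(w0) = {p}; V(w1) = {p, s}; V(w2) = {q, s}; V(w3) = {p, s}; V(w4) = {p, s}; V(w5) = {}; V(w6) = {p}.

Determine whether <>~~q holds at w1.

No

At w1: <>~~q requires ~~q at some successor in {w0, w1, w3, w4}.
  At w0: ~~q is false.
  At w1: ~~q is false.
  At w3: ~~q is false.
  At w4: ~~q is false.
So <>~~q is false at w1.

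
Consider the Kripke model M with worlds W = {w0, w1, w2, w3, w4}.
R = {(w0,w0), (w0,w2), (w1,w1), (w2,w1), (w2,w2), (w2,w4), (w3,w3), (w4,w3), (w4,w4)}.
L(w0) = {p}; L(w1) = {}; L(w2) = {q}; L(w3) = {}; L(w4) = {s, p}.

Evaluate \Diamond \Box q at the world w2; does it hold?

No

At w2: \Diamond \Box q requires \Box q at some successor in {w1, w2, w4}.
  At w1: \Box q is false.
  At w2: \Box q is false.
  At w4: \Box q is false.
So \Diamond \Box q is false at w2.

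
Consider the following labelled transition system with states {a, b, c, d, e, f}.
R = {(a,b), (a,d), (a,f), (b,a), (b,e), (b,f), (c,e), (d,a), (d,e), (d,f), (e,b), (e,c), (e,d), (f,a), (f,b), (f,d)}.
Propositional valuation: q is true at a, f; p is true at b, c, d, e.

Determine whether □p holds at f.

At f: □p requires p at every successor {a, b, d}.
  p fails at a, so □p is false at f.

No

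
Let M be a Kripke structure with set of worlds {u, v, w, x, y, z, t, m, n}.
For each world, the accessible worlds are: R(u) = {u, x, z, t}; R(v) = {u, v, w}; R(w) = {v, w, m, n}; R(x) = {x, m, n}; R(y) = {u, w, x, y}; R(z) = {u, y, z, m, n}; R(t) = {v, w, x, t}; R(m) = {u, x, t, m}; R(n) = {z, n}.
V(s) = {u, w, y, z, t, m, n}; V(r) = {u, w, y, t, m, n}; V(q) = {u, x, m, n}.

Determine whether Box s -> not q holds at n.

No

At n: Box s is true, not q is false, so Box s -> not q is false.
  At n: Box s requires s at every successor {z, n}.
    At z: s is true.
    At n: s is true.
  So Box s is true at n.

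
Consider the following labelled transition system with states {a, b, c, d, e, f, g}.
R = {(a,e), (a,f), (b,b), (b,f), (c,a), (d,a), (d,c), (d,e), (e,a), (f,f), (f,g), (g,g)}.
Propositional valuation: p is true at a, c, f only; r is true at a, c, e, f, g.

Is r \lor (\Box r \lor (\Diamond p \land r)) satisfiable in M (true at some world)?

Yes

Let φ = r \lor (\Box r \lor (\Diamond p \land r)). Evaluate φ at each world:
  a (successors {e, f}): φ is true.
  b (successors {b, f}): φ is false.
  c (successors {a}): φ is true.
  d (successors {a, c, e}): φ is true.
  e (successors {a}): φ is true.
  f (successors {f, g}): φ is true.
  g (successors {g}): φ is true.
Detail at a (witness):
  At a: r is true, \Box r \lor (\Diamond p \land r) is true, so r \lor (\Box r \lor (\Diamond p \land r)) is true.
    At a: \Box r is true, \Diamond p \land r is true, so \Box r \lor (\Diamond p \land r) is true.
      At a: \Box r requires r at every successor {e, f}.
        At e: r is true.
        At f: r is true.
      So \Box r is true at a.
      At a: \Diamond p is true, r is true, so \Diamond p \land r is true.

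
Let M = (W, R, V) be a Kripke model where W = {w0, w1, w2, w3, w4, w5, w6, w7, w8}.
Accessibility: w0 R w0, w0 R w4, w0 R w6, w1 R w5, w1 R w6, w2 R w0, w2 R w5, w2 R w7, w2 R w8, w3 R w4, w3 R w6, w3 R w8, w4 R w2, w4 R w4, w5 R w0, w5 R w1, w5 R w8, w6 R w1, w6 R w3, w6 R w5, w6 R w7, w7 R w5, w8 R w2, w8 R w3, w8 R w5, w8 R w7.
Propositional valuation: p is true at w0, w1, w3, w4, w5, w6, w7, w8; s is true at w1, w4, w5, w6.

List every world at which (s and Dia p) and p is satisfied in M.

w1, w4, w5, w6

Let φ = (s and Dia p) and p. Evaluate φ at each world:
  w0 (successors {w0, w4, w6}): φ is false.
  w1 (successors {w5, w6}): φ is true.
  w2 (successors {w0, w5, w7, w8}): φ is false.
  w3 (successors {w4, w6, w8}): φ is false.
  w4 (successors {w2, w4}): φ is true.
  w5 (successors {w0, w1, w8}): φ is true.
  w6 (successors {w1, w3, w5, w7}): φ is true.
  w7 (successors {w5}): φ is false.
  w8 (successors {w2, w3, w5, w7}): φ is false.
For instance, at w6:
  At w6: s and Dia p is true, p is true, so (s and Dia p) and p is true.
    At w6: s is true, Dia p is true, so s and Dia p is true.
      At w6: Dia p requires p at some successor in {w1, w3, w5, w7}.
        p holds at w1, so Dia p is true at w6.
Satisfying worlds: {w1, w4, w5, w6}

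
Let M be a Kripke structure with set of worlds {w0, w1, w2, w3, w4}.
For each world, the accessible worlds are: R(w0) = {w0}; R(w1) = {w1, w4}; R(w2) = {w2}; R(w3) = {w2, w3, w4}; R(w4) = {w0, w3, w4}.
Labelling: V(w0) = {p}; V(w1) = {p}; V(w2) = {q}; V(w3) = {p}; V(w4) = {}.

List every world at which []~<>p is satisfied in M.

Let φ = []~<>p. Evaluate φ at each world:
  w0 (successors {w0}): φ is false.
  w1 (successors {w1, w4}): φ is false.
  w2 (successors {w2}): φ is true.
  w3 (successors {w2, w3, w4}): φ is false.
  w4 (successors {w0, w3, w4}): φ is false.
For instance, at w3:
  At w3: []~<>p requires ~<>p at every successor {w2, w3, w4}.
    ~<>p fails at w3, so []~<>p is false at w3.
      At w3: <>p is true, so ~<>p is false.
Satisfying worlds: {w2}

w2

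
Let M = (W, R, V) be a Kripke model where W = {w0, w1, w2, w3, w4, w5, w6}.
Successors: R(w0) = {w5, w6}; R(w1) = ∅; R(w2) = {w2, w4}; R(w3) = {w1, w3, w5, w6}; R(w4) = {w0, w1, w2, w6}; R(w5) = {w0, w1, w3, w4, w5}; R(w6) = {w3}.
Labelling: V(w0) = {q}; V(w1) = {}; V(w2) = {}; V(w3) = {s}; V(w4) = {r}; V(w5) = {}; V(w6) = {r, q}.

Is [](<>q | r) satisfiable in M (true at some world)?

Yes

Let φ = [](<>q | r). Evaluate φ at each world:
  w0 (successors {w5, w6}): φ is true.
  w1 (successors ∅): φ is true.
  w2 (successors {w2, w4}): φ is false.
  w3 (successors {w1, w3, w5, w6}): φ is false.
  w4 (successors {w0, w1, w2, w6}): φ is false.
  w5 (successors {w0, w1, w3, w4, w5}): φ is false.
  w6 (successors {w3}): φ is true.
Detail at w0 (witness):
  At w0: [](<>q | r) requires <>q | r at every successor {w5, w6}.
      At w5: <>q is true, r is false, so <>q | r is true.
      At w6: <>q is false, r is true, so <>q | r is true.
  So [](<>q | r) is true at w0.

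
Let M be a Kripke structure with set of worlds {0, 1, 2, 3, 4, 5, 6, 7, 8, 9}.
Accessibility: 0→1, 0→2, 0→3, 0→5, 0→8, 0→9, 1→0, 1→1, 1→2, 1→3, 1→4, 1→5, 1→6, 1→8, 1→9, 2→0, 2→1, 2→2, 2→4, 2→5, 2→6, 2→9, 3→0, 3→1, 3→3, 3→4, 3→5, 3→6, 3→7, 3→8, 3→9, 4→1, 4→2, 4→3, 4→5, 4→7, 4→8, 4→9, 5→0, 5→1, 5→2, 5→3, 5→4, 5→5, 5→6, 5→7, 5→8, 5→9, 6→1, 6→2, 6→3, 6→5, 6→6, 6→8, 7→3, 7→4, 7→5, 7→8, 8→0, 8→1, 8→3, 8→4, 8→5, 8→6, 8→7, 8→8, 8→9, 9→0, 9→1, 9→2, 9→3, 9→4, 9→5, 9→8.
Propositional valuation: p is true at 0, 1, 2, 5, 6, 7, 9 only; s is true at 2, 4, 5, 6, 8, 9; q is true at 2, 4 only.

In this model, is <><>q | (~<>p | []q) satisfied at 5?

Yes

At 5: <><>q is true, ~<>p | []q is false, so <><>q | (~<>p | []q) is true.
  At 5: <><>q requires <>q at some successor in {0, 1, 2, 3, 4, 5, 6, 7, 8, 9}.
    <>q holds at 0, so <><>q is true at 5.
      At 0: <>q requires q at some successor in {1, 2, 3, 5, 8, 9}.
        q holds at 2, so <>q is true at 0.
  At 5: ~<>p is false, []q is false, so ~<>p | []q is false.
    At 5: <>p is true, so ~<>p is false.
      At 5: <>p requires p at some successor in {0, 1, 2, 3, 4, 5, 6, 7, 8, 9}.
        p holds at 0, so <>p is true at 5.
    At 5: []q requires q at every successor {0, 1, 2, 3, 4, 5, 6, 7, 8, 9}.
      q fails at 0, so []q is false at 5.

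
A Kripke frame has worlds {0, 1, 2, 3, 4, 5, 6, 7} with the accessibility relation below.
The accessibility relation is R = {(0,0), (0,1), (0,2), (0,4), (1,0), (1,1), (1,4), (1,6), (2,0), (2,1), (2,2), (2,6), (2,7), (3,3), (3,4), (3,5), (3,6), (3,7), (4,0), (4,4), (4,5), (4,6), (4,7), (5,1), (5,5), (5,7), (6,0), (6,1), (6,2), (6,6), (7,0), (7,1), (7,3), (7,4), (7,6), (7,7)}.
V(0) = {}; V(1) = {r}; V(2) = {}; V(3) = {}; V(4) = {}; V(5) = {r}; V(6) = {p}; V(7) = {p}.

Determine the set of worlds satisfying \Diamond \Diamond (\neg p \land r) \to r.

1, 5

Let φ = \Diamond \Diamond (\neg p \land r) \to r. Evaluate φ at each world:
  0 (successors {0, 1, 2, 4}): φ is false.
  1 (successors {0, 1, 4, 6}): φ is true.
  2 (successors {0, 1, 2, 6, 7}): φ is false.
  3 (successors {3, 4, 5, 6, 7}): φ is false.
  4 (successors {0, 4, 5, 6, 7}): φ is false.
  5 (successors {1, 5, 7}): φ is true.
  6 (successors {0, 1, 2, 6}): φ is false.
  7 (successors {0, 1, 3, 4, 6, 7}): φ is false.
For instance, at 1:
  At 1: \Diamond \Diamond (\neg p \land r) is true, r is true, so \Diamond \Diamond (\neg p \land r) \to r is true.
    At 1: \Diamond \Diamond (\neg p \land r) requires \Diamond (\neg p \land r) at some successor in {0, 1, 4, 6}.
      \Diamond (\neg p \land r) holds at 0, so \Diamond \Diamond (\neg p \land r) is true at 1.
Satisfying worlds: {1, 5}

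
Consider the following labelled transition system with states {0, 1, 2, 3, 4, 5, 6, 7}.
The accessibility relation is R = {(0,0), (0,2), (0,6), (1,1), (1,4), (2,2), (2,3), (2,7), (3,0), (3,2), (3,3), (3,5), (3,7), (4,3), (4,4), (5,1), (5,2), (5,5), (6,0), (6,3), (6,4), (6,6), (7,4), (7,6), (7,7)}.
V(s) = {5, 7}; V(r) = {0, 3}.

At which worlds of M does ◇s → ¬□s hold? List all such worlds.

Let φ = ◇s → ¬□s. Evaluate φ at each world:
  0 (successors {0, 2, 6}): φ is true.
  1 (successors {1, 4}): φ is true.
  2 (successors {2, 3, 7}): φ is true.
  3 (successors {0, 2, 3, 5, 7}): φ is true.
  4 (successors {3, 4}): φ is true.
  5 (successors {1, 2, 5}): φ is true.
  6 (successors {0, 3, 4, 6}): φ is true.
  7 (successors {4, 6, 7}): φ is true.
For instance, at 4:
  At 4: ◇s is false, ¬□s is true, so ◇s → ¬□s is true.
    At 4: ◇s requires s at some successor in {3, 4}.
      At 3: s is false.
      At 4: s is false.
    So ◇s is false at 4.
    At 4: □s is false, so ¬□s is true.
      At 4: □s requires s at every successor {3, 4}.
        s fails at 3, so □s is false at 4.
Satisfying worlds: {0, 1, 2, 3, 4, 5, 6, 7}

0, 1, 2, 3, 4, 5, 6, 7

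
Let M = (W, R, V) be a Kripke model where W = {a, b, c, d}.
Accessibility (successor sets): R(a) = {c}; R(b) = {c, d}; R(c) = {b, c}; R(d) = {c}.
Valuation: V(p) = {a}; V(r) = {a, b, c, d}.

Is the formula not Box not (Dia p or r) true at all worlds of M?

Recall that Box ψ holds at a world iff ψ holds at every accessible world, and Dia ψ holds iff ψ holds at some accessible world.
Let φ = not Box not (Dia p or r). Evaluate φ at each world:
  a (successors {c}): φ is true.
  b (successors {c, d}): φ is true.
  c (successors {b, c}): φ is true.
  d (successors {c}): φ is true.
For instance, at c:
  At c: Box not (Dia p or r) is false, so not Box not (Dia p or r) is true.
    At c: Box not (Dia p or r) requires not (Dia p or r) at every successor {b, c}.
      not (Dia p or r) fails at b, so Box not (Dia p or r) is false at c.

Yes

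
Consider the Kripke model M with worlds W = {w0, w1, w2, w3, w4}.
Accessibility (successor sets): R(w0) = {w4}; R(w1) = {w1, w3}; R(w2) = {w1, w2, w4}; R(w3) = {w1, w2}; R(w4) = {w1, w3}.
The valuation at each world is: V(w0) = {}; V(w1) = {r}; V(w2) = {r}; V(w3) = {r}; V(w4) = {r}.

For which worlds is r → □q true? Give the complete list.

w0

Let φ = r → □q. Evaluate φ at each world:
  w0 (successors {w4}): φ is true.
  w1 (successors {w1, w3}): φ is false.
  w2 (successors {w1, w2, w4}): φ is false.
  w3 (successors {w1, w2}): φ is false.
  w4 (successors {w1, w3}): φ is false.
For instance, at w3:
  At w3: r is true, □q is false, so r → □q is false.
    At w3: □q requires q at every successor {w1, w2}.
      q fails at w1, so □q is false at w3.
Satisfying worlds: {w0}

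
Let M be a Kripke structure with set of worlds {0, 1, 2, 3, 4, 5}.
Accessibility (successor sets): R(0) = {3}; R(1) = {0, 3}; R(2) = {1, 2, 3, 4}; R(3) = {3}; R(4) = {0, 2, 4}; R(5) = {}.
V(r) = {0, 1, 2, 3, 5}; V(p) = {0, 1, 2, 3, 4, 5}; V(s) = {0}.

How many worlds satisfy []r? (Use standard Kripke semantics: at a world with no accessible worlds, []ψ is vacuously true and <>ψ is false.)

Let φ = []r. Evaluate φ at each world:
  0 (successors {3}): φ is true.
  1 (successors {0, 3}): φ is true.
  2 (successors {1, 2, 3, 4}): φ is false.
  3 (successors {3}): φ is true.
  4 (successors {0, 2, 4}): φ is false.
  5 (successors ∅): φ is true.
For instance, at 0:
  At 0: []r requires r at every successor {3}.
    At 3: r is true.
  So []r is true at 0.
Satisfying worlds: {0, 1, 3, 5}

4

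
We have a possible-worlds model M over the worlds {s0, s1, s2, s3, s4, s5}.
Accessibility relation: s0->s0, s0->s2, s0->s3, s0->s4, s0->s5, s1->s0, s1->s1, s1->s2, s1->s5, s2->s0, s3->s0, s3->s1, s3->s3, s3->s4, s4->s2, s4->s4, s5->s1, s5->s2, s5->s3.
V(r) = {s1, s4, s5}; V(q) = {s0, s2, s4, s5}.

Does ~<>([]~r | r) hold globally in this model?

Let φ = ~<>([]~r | r). Evaluate φ at each world:
  s0 (successors {s0, s2, s3, s4, s5}): φ is false.
  s1 (successors {s0, s1, s2, s5}): φ is false.
  s2 (successors {s0}): φ is true.
  s3 (successors {s0, s1, s3, s4}): φ is false.
  s4 (successors {s2, s4}): φ is false.
  s5 (successors {s1, s2, s3}): φ is false.
Detail at s0 (counterexample):
  At s0: <>([]~r | r) is true, so ~<>([]~r | r) is false.
    At s0: <>([]~r | r) requires []~r | r at some successor in {s0, s2, s3, s4, s5}.
      []~r | r holds at s2, so <>([]~r | r) is true at s0.

No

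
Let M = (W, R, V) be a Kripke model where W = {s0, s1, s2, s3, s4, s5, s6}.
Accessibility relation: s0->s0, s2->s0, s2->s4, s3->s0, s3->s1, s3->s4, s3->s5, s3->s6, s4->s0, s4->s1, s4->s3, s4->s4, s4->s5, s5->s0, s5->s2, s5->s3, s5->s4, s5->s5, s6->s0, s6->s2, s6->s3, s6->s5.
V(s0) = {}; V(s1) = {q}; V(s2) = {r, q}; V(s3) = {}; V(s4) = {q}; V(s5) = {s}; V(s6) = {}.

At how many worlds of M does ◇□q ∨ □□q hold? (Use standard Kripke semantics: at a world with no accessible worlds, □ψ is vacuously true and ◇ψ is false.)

3

Recall that □ψ holds at a world iff ψ holds at every accessible world, and ◇ψ holds iff ψ holds at some accessible world.
Let φ = ◇□q ∨ □□q. Evaluate φ at each world:
  s0 (successors {s0}): φ is false.
  s1 (successors ∅): φ is true.
  s2 (successors {s0, s4}): φ is false.
  s3 (successors {s0, s1, s4, s5, s6}): φ is true.
  s4 (successors {s0, s1, s3, s4, s5}): φ is true.
  s5 (successors {s0, s2, s3, s4, s5}): φ is false.
  s6 (successors {s0, s2, s3, s5}): φ is false.
For instance, at s4:
  At s4: ◇□q is true, □□q is false, so ◇□q ∨ □□q is true.
    At s4: ◇□q requires □q at some successor in {s0, s1, s3, s4, s5}.
      □q holds at s1, so ◇□q is true at s4.
    At s4: □□q requires □q at every successor {s0, s1, s3, s4, s5}.
      □q fails at s0, so □□q is false at s4.
Satisfying worlds: {s1, s3, s4}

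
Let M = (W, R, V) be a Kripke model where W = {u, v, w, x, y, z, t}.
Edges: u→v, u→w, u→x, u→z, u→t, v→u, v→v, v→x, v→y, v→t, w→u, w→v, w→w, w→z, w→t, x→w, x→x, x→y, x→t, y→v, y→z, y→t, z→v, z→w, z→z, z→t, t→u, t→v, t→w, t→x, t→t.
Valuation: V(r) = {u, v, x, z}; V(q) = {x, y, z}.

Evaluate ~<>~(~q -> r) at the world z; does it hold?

No

At z: <>~(~q -> r) is true, so ~<>~(~q -> r) is false.
  At z: <>~(~q -> r) requires ~(~q -> r) at some successor in {v, w, z, t}.
    ~(~q -> r) holds at w, so <>~(~q -> r) is true at z.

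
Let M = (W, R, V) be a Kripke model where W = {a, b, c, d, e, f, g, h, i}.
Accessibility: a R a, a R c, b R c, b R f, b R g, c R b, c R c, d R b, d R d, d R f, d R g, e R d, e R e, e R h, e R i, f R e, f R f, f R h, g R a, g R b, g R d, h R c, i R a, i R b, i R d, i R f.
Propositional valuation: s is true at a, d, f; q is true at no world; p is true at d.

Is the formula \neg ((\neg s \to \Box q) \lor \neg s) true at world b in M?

No

At b: (\neg s \to \Box q) \lor \neg s is true, so \neg ((\neg s \to \Box q) \lor \neg s) is false.
  At b: \neg s \to \Box q is false, \neg s is true, so (\neg s \to \Box q) \lor \neg s is true.
    At b: \neg s is true, \Box q is false, so \neg s \to \Box q is false.
      At b: \Box q requires q at every successor {c, f, g}.
        q fails at c, so \Box q is false at b.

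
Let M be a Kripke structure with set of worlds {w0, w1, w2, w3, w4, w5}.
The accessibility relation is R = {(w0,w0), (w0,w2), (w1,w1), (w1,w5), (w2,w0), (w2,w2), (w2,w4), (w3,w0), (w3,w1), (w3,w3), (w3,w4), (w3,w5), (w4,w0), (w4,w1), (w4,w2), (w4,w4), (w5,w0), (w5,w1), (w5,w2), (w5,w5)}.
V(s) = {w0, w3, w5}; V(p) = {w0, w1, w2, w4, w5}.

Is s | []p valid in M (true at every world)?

Let φ = s | []p. Evaluate φ at each world:
  w0 (successors {w0, w2}): φ is true.
  w1 (successors {w1, w5}): φ is true.
  w2 (successors {w0, w2, w4}): φ is true.
  w3 (successors {w0, w1, w3, w4, w5}): φ is true.
  w4 (successors {w0, w1, w2, w4}): φ is true.
  w5 (successors {w0, w1, w2, w5}): φ is true.
For instance, at w5:
  At w5: s is true, []p is true, so s | []p is true.
    At w5: []p requires p at every successor {w0, w1, w2, w5}.
      At w0: p is true.
      At w1: p is true.
      At w2: p is true.
      At w5: p is true.
    So []p is true at w5.

Yes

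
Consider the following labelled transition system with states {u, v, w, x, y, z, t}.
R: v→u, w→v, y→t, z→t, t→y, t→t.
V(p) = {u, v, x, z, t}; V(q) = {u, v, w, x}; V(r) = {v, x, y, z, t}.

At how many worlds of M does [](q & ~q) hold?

Let φ = [](q & ~q). Evaluate φ at each world:
  u (successors ∅): φ is true.
  v (successors {u}): φ is false.
  w (successors {v}): φ is false.
  x (successors ∅): φ is true.
  y (successors {t}): φ is false.
  z (successors {t}): φ is false.
  t (successors {y, t}): φ is false.
For instance, at v:
  At v: [](q & ~q) requires q & ~q at every successor {u}.
    q & ~q fails at u, so [](q & ~q) is false at v.
Satisfying worlds: {u, x}

2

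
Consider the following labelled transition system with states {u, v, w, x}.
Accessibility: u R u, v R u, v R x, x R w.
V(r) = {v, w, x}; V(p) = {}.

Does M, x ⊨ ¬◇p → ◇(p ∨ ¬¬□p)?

Yes

At x: ¬◇p is true, ◇(p ∨ ¬¬□p) is true, so ¬◇p → ◇(p ∨ ¬¬□p) is true.
  At x: ◇p is false, so ¬◇p is true.
    At x: ◇p requires p at some successor in {w}.
      At w: p is false.
    So ◇p is false at x.
  At x: ◇(p ∨ ¬¬□p) requires p ∨ ¬¬□p at some successor in {w}.
    p ∨ ¬¬□p holds at w, so ◇(p ∨ ¬¬□p) is true at x.
      At w: p is false, ¬¬□p is true, so p ∨ ¬¬□p is true.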